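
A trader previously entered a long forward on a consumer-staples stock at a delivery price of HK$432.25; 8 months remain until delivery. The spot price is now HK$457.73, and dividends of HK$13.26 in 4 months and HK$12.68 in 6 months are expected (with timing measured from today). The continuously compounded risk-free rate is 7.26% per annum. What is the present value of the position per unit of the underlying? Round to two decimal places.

HK$20.73

PV(remaining dividends) I = 13.26·e^(−0.0726·4/12) + 12.68·e^(−0.0726·6/12) = 25.1709
Current forward F = (S − I)·e^(rT) = (457.73 − 25.1709)·e^(0.0726·8/12) = 432.5591 × 1.049590 = 454.0097
Value (long) = (F − K)·e^(−rT) = (454.0097 − 432.25) × 0.952753 = 20.7316
Value = HK$20.73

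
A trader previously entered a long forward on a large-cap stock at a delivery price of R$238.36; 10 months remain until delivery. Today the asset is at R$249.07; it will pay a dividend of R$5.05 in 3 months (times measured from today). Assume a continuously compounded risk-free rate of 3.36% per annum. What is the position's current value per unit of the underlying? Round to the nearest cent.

R$12.28

PV(remaining dividends) I = 5.05·e^(−0.0336·3/12) = 5.0078
Current forward F = (S − I)·e^(rT) = (249.07 − 5.0078)·e^(0.0336·10/12) = 244.0622 × 1.028396 = 250.9926
Value (long) = (F − K)·e^(−rT) = (250.9926 − 238.36) × 0.972388 = 12.2838
Value = R$12.28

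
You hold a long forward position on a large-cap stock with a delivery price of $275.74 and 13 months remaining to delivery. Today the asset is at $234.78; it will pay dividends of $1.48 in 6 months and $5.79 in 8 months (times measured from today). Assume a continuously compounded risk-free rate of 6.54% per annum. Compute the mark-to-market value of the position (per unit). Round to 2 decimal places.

PV(remaining dividends) I = 1.48·e^(−0.0654·6/12) + 5.79·e^(−0.0654·8/12) = 6.9754
Current forward F = (S − I)·e^(rT) = (234.78 − 6.9754)·e^(0.0654·13/12) = 227.8046 × 1.073420 = 244.5300
Value (long) = (F − K)·e^(−rT) = (244.5300 − 275.74) × 0.931602 = -29.0753
Value = -$29.08

-$29.08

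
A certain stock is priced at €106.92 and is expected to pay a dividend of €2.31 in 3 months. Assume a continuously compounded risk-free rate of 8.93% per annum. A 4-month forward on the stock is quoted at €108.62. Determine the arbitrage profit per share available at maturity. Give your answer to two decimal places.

€0.80 per share

PV(dividends) I = 2.31·e^(−0.0893·3/12) = 2.2590
Fair forward F* = (S − I)·e^(rT) = (106.92 − 2.2590)·e^0.029767 = 104.6610 × 1.030214 = 107.8232
Market €108.62 > fair 107.8232: forward overpriced → cash-and-carry (borrow at r, buy the stock and collect the dividends, short the forward).
Profit at T = |F_mkt − F*| = |108.62 − 107.8232| = €0.80 per share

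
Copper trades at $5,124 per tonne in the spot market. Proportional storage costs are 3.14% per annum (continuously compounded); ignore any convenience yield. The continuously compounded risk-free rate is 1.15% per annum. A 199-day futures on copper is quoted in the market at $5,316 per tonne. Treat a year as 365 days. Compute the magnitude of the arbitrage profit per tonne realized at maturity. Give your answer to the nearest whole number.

$71 per tonne

Fair futures: F* = S·e^(carry·T), with carry = (r + u) = 0.0115 + 0.0314 = 0.0429
F* = 5124 · e^(0.0429 × 199/365) = 5124 · e^0.023389 = 5124 × 1.023665 = $5245.2595
Market $5316 > fair $5245.2595: forward overpriced → cash-and-carry (buy spot, short the forward).
At maturity, profit = |F_mkt − F*| = |5316 − 5245.2595| = $71 per tonne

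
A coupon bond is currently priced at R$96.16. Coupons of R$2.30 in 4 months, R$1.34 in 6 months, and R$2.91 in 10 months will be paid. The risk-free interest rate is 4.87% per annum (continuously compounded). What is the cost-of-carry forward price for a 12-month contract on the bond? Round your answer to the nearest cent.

PV(coupons) I = 2.30·e^(−0.0487·4/12) + 1.34·e^(−0.0487·6/12) + 2.91·e^(−0.0487·10/12)
I = 2.2630 + 1.3078 + 2.7943 = 6.3651
F = (S − I)·e^(rT) = (96.16 − 6.3651) · e^(0.0487·12/12)
= 89.7949 · e^0.048700 = 89.7949 × 1.049905 = R$94.28

R$94.28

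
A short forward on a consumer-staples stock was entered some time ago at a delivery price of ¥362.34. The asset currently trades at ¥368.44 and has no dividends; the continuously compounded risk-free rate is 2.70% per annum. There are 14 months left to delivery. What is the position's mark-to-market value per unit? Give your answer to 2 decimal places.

Current fair forward for the remaining 14 months: F = S·e^(r·T), r = 0.0270
F = 368.44 · e^(0.0270 × 14/12) = 368.44 × 1.032001 = 380.2304
Value of long forward = (F − K)·e^(−rT) = (380.2304 − 362.34) · e^(−0.0270·14/12)
= 17.8904 × 0.968991 = 17.34
Short position value = −(long value) = -¥17.34

-¥17.34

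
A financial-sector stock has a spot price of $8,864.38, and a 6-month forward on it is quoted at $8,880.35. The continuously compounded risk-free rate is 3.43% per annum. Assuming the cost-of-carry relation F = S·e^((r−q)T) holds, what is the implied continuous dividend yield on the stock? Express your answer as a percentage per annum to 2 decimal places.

From F = S·e^((r−q)T): (r − q) = ln(F/S)/T
ln(8880.35/8864.38) = ln(1.001802) = 0.001800
(r − q) = 0.001800 / (6/12) = 0.003600
q = r − ln(F/S)/T = 0.0343 − 0.003600 = 0.030700
q = 3.07%

3.07%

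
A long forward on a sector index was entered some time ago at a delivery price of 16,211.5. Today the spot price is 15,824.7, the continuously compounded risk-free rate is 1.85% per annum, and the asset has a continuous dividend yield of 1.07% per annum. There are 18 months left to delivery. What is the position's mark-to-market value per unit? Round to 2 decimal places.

-195.07

Current fair forward for the remaining 18 months: F = S·e^((r − q)·T), (r − q) = 0.0185 − 0.0107 = 0.0078
F = 15824.7 · e^(0.0078 × 18/12) = 15824.7 × 1.01176871 = 16010.9363
Value of long forward = (F − K)·e^(−rT) = (16010.9363 − 16211.5) · e^(−0.0185·18/12)
= -200.5637 × 0.97263149 = -195.07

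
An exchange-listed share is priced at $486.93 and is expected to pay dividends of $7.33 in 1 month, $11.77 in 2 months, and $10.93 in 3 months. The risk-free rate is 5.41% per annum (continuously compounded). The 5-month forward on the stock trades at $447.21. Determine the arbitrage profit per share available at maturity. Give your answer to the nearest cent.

PV(dividends) I = 7.33·e^(−0.0541·1/12) + 11.77·e^(−0.0541·2/12) + 10.93·e^(−0.0541·3/12) = 29.7445
Fair forward F* = (S − I)·e^(rT) = (486.93 − 29.7445)·e^0.022542 = 457.1855 × 1.022798 = 467.6084
Market $447.21 < fair 467.6084: forward underpriced → reverse cash-and-carry (short the stock, invest proceeds at r, pay the dividends, go long the forward).
Profit at T = |F_mkt − F*| = |447.21 − 467.6084| = $20.40 per share

$20.40 per share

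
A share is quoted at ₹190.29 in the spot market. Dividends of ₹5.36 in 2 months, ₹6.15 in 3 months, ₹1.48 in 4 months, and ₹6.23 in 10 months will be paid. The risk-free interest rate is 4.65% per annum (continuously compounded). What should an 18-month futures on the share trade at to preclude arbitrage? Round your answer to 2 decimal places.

₹183.83

PV(dividends) I = 5.36·e^(−0.0465·2/12) + 6.15·e^(−0.0465·3/12) + 1.48·e^(−0.0465·4/12) + 6.23·e^(−0.0465·10/12)
I = 5.3186 + 6.0789 + 1.4572 + 5.9932 = 18.8479
F = (S − I)·e^(rT) = (190.29 − 18.8479) · e^(0.0465·18/12)
= 171.4421 · e^0.069750 = 171.4421 × 1.072240 = ₹183.83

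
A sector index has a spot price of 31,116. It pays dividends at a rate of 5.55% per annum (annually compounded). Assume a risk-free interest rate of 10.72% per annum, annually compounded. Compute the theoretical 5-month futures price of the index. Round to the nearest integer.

F = S · (1+r)^T / (1+q)^T
= 31116 × 1.043344 / 1.022761 = 31116 × 1.020125
F = 31,742

31,742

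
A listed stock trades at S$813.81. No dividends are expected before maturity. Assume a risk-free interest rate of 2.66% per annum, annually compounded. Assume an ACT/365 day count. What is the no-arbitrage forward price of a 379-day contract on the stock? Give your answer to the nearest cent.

S$836.30

F = S · (1+r)^T
= 813.81 × 1.027634
F = S$836.30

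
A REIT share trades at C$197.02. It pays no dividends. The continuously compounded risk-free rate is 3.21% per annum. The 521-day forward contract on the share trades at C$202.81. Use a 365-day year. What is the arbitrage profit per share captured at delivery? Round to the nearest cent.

C$3.45 per share

Fair forward: F* = S·e^(carry·T), with carry = r = 0.0321
F* = 197.02 · e^(0.0321 × 521/365) = 197.02 · e^0.045819 = 197.02 × 1.046885 = C$206.2573
Market C$202.81 < fair C$206.2573: forward underpriced → reverse cash-and-carry (short spot, go long the forward).
At maturity, profit = |F_mkt − F*| = |202.81 − 206.2573| = C$3.45 per share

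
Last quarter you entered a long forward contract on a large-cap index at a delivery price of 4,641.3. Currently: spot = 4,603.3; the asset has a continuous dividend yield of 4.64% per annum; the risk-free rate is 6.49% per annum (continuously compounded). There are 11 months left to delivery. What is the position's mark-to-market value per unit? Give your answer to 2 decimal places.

38.38

Current fair forward for the remaining 11 months: F = S·e^((r − q)·T), (r − q) = 0.0649 − 0.0464 = 0.0185
F = 4603.3 · e^(0.0185 × 11/12) = 4603.3 × 1.01710294 = 4682.0300
Value of long forward = (F − K)·e^(−rT) = (4682.0300 − 4641.3) · e^(−0.0649·11/12)
= 40.7300 × 0.94224339 = 38.38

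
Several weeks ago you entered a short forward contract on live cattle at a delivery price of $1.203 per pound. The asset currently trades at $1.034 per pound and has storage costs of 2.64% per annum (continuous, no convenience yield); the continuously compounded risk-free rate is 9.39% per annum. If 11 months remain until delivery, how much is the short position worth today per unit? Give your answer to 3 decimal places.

$0.044 per pound

Current fair forward for the remaining 11 months: F = S·e^((r + u)·T), (r + u) = 0.0939 + 0.0264 = 0.1203
F = 1.034 · e^(0.1203 × 11/12) = 1.034 × 1.116585 = 1.1545
Value of long forward = (F − K)·e^(−rT) = (1.1545 − 1.203) · e^(−0.0939·11/12)
= -0.0485 × 0.917525 = -0.044
Short position value = −(long value) = $0.044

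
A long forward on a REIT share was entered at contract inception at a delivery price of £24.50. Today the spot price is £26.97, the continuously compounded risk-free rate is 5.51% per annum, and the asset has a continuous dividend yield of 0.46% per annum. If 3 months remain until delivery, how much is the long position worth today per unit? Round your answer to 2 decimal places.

£2.77

Current fair forward for the remaining 3 months: F = S·e^((r − q)·T), (r − q) = 0.0551 − 0.0046 = 0.0505
F = 26.97 · e^(0.0505 × 3/12) = 26.97 × 1.012705 = 27.3127
Value of long forward = (F − K)·e^(−rT) = (27.3127 − 24.50) · e^(−0.0551·3/12)
= 2.8127 × 0.986319 = 2.77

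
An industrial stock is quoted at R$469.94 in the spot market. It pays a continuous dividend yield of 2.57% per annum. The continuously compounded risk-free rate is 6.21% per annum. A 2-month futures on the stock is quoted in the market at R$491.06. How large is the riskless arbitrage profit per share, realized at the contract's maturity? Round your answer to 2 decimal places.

Fair futures: F* = S·e^(carry·T), with carry = (r − q) = 0.0621 − 0.0257 = 0.0364
F* = 469.94 · e^(0.0364 × 2/12) = 469.94 · e^0.006067 = 469.94 × 1.006085 = R$472.7996
Market R$491.06 > fair R$472.7996: forward overpriced → cash-and-carry (buy spot, short the forward).
At maturity, profit = |F_mkt − F*| = |491.06 − 472.7996| = R$18.26 per share

R$18.26 per share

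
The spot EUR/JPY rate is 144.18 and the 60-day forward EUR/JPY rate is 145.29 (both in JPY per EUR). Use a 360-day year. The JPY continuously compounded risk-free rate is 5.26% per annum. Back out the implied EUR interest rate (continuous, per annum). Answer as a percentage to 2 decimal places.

F = S·e^((r_JPY − r_EUR)T) ⇒ r_EUR = r_JPY − ln(F/S)/T
ln(145.29/144.18) = 0.007669; /(60/360) = 0.046014
r_EUR = 0.0526 − 0.046014 = 0.006586
r_EUR = 0.66%

0.66%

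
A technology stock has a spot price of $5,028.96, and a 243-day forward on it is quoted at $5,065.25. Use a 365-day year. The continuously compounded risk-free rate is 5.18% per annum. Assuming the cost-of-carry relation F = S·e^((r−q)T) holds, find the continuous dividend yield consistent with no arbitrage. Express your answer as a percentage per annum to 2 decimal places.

4.10%

From F = S·e^((r−q)T): (r − q) = ln(F/S)/T
ln(5065.25/5028.96) = ln(1.007216) = 0.007190
(r − q) = 0.007190 / (243/365) = 0.010800
q = r − ln(F/S)/T = 0.0518 − 0.010800 = 0.041000
q = 4.10%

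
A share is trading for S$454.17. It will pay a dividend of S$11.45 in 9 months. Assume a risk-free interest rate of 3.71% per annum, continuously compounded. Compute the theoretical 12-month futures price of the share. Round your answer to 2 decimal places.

PV(dividends) I = 11.45·e^(−0.0371·9/12)
I = 11.1358
F = (S − I)·e^(rT) = (454.17 − 11.1358) · e^(0.0371·12/12)
= 443.0342 · e^0.037100 = 443.0342 × 1.037797 = S$459.78

S$459.78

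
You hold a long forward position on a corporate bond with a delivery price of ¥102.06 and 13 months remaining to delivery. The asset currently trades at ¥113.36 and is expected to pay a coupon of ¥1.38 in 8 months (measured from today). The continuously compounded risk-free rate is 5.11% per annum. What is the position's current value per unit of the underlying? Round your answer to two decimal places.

PV(remaining coupons) I = 1.38·e^(−0.0511·8/12) = 1.3338
Current forward F = (S − I)·e^(rT) = (113.36 − 1.3338)·e^(0.0511·13/12) = 112.0262 × 1.056919 = 118.4026
Value (long) = (F − K)·e^(−rT) = (118.4026 − 102.06) × 0.946146 = 15.4625
Value = ¥15.46

¥15.46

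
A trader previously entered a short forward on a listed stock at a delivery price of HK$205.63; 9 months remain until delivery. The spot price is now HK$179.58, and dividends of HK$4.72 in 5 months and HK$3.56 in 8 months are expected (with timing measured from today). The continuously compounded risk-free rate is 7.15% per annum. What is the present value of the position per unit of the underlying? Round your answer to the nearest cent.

HK$23.29

PV(remaining dividends) I = 4.72·e^(−0.0715·5/12) + 3.56·e^(−0.0715·8/12) = 7.9757
Current forward F = (S − I)·e^(rT) = (179.58 − 7.9757)·e^(0.0715·9/12) = 171.6043 × 1.055089 = 181.0578
Value (long) = (F − K)·e^(−rT) = (181.0578 − 205.63) × 0.947787 = -23.2892
Short position value = −(long value) = HK$23.29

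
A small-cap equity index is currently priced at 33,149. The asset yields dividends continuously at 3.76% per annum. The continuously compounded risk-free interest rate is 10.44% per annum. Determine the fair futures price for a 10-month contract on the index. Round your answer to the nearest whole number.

F = S·e^((r − q)T) = 33149 · e^((0.1044 − 0.0376) × 10/12)
= 33149 · e^0.055667 = 33149 × 1.057246
F = 35,047

35,047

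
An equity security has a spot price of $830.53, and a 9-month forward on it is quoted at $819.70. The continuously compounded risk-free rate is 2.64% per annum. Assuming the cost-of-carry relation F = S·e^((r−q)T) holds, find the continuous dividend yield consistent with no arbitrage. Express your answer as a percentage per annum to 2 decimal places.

4.39%

From F = S·e^((r−q)T): (r − q) = ln(F/S)/T
ln(819.70/830.53) = ln(0.986960) = -0.013126
(r − q) = -0.013126 / (9/12) = -0.017501
q = r − ln(F/S)/T = 0.0264 + 0.017501 = 0.043901
q = 4.39%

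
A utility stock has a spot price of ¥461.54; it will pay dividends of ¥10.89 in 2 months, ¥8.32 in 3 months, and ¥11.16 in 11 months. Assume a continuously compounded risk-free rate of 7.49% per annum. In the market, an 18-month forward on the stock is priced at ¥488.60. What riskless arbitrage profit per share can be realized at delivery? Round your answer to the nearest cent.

¥5.01 per share

PV(dividends) I = 10.89·e^(−0.0749·2/12) + 8.32·e^(−0.0749·3/12) + 11.16·e^(−0.0749·11/12) = 29.3400
Fair forward F* = (S − I)·e^(rT) = (461.54 − 29.3400)·e^0.112350 = 432.2000 × 1.118904 = 483.5903
Market ¥488.60 > fair 483.5903: forward overpriced → cash-and-carry (borrow at r, buy the stock and collect the dividends, short the forward).
Profit at T = |F_mkt − F*| = |488.60 − 483.5903| = ¥5.01 per share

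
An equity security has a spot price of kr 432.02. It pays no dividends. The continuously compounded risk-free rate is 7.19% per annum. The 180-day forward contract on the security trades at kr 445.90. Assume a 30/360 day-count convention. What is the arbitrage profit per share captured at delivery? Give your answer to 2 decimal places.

Fair forward: F* = S·e^(carry·T), with carry = r = 0.0719
F* = 432.02 · e^(0.0719 × 180/360) = 432.02 · e^0.035950 = 432.02 × 1.036604 = kr 447.8337
Market kr 445.90 < fair kr 447.8337: forward underpriced → reverse cash-and-carry (short spot, go long the forward).
At maturity, profit = |F_mkt − F*| = |445.90 − 447.8337| = kr 1.93 per share

kr 1.93 per share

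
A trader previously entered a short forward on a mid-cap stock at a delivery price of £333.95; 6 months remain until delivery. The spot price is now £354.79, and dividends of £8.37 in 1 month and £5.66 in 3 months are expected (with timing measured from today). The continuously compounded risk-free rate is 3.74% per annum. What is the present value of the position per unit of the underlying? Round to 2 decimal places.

-£13.08

PV(remaining dividends) I = 8.37·e^(−0.0374·1/12) + 5.66·e^(−0.0374·3/12) = 13.9513
Current forward F = (S − I)·e^(rT) = (354.79 − 13.9513)·e^(0.0374·6/12) = 340.8387 × 1.018876 = 347.2724
Value (long) = (F − K)·e^(−rT) = (347.2724 − 333.95) × 0.981474 = 13.0756
Short position value = −(long value) = -£13.08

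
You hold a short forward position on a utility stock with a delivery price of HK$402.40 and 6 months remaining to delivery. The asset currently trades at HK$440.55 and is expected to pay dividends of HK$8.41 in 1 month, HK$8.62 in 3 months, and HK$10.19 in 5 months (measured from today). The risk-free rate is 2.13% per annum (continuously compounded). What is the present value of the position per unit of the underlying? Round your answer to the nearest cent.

PV(remaining dividends) I = 8.41·e^(−0.0213·1/12) + 8.62·e^(−0.0213·3/12) + 10.19·e^(−0.0213·5/12) = 27.0693
Current forward F = (S − I)·e^(rT) = (440.55 − 27.0693)·e^(0.0213·6/12) = 413.4807 × 1.010707 = 417.9078
Value (long) = (F − K)·e^(−rT) = (417.9078 − 402.40) × 0.989407 = 15.3435
Short position value = −(long value) = -HK$15.34

-HK$15.34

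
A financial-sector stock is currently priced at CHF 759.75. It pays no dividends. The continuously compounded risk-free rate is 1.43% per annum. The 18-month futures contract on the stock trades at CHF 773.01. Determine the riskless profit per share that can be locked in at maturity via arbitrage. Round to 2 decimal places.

Fair futures: F* = S·e^(carry·T), with carry = r = 0.0143
F* = 759.75 · e^(0.0143 × 18/12) = 759.75 · e^0.021450 = 759.75 × 1.021682 = CHF 776.2229
Market CHF 773.01 < fair CHF 776.2229: forward underpriced → reverse cash-and-carry (short spot, go long the forward).
At maturity, profit = |F_mkt − F*| = |773.01 − 776.2229| = CHF 3.21 per share

CHF 3.21 per share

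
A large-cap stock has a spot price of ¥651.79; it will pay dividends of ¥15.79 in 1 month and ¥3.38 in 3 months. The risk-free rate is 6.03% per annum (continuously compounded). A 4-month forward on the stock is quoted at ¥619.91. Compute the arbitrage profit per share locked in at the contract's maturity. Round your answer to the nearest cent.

PV(dividends) I = 15.79·e^(−0.0603·1/12) + 3.38·e^(−0.0603·3/12) = 19.0403
Fair forward F* = (S − I)·e^(rT) = (651.79 − 19.0403)·e^0.020100 = 632.7497 × 1.020303 = 645.5964
Market ¥619.91 < fair 645.5964: forward underpriced → reverse cash-and-carry (short the stock, invest proceeds at r, pay the dividends, go long the forward).
Profit at T = |F_mkt − F*| = |619.91 − 645.5964| = ¥25.69 per share

¥25.69 per share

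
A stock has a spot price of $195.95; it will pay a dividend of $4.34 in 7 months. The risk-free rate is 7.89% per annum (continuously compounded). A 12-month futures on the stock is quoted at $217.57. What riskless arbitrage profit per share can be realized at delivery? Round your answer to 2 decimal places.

PV(dividends) I = 4.34·e^(−0.0789·7/12) = 4.1448
Fair futures F* = (S − I)·e^(rT) = (195.95 − 4.1448)·e^0.078900 = 191.8052 × 1.082096 = 207.5516
Market $217.57 > fair 207.5516: forward overpriced → cash-and-carry (borrow at r, buy the stock and collect the dividends, short the forward).
Profit at T = |F_mkt − F*| = |217.57 − 207.5516| = $10.02 per share

$10.02 per share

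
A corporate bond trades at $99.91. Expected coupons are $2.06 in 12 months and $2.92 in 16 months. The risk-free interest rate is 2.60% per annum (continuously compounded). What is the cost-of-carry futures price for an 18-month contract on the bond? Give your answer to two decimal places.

PV(coupons) I = 2.06·e^(−0.0260·12/12) + 2.92·e^(−0.0260·16/12)
I = 2.0071 + 2.8205 = 4.8276
F = (S − I)·e^(rT) = (99.91 − 4.8276) · e^(0.0260·18/12)
= 95.0824 · e^0.039000 = 95.0824 × 1.039770 = $98.86

$98.86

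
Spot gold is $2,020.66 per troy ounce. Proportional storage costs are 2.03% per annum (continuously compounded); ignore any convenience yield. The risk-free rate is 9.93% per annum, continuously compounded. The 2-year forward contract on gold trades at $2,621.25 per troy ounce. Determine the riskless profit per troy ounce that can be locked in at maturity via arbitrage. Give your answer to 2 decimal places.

Fair forward: F* = S·e^(carry·T), with carry = (r + u) = 0.0993 + 0.0203 = 0.1196
F* = 2020.66 · e^(0.1196 × 2) = 2020.66 · e^0.23920000 = 2020.66 × 1.27023256 = $2566.7081
Market $2621.25 > fair $2566.7081: forward overpriced → cash-and-carry (buy spot, short the forward).
At maturity, profit = |F_mkt − F*| = |2621.25 − 2566.7081| = $54.54 per troy ounce

$54.54 per troy ounce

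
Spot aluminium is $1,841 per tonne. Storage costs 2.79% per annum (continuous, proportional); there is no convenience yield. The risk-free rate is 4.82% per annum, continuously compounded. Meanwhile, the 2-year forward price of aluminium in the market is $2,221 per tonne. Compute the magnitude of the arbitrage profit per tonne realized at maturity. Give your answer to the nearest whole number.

$77 per tonne

Fair forward: F* = S·e^(carry·T), with carry = (r + u) = 0.0482 + 0.0279 = 0.0761
F* = 1841 · e^(0.0761 × 2) = 1841 · e^0.152200 = 1841 × 1.164393 = $2143.6475
Market $2221 > fair $2143.6475: forward overpriced → cash-and-carry (buy spot, short the forward).
At maturity, profit = |F_mkt − F*| = |2221 − 2143.6475| = $77 per tonne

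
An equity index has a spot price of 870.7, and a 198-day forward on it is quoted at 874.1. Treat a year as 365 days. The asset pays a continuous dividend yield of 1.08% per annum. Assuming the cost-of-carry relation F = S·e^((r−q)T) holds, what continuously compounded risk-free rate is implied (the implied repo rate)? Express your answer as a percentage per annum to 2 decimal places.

From F = S·e^((r−q)T): (r − q) = ln(F/S)/T
ln(874.1/870.7) = ln(1.003905) = 0.003897
(r − q) = 0.003897 / (198/365) = 0.007184
r = ln(F/S)/T + q = 0.007184 + 0.0108 = 0.017984
r = 1.80%

1.80%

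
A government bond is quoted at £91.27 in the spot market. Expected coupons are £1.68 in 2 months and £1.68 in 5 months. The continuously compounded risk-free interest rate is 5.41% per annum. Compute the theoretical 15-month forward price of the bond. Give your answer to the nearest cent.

PV(coupons) I = 1.68·e^(−0.0541·2/12) + 1.68·e^(−0.0541·5/12)
I = 1.6649 + 1.6426 = 3.3075
F = (S − I)·e^(rT) = (91.27 − 3.3075) · e^(0.0541·15/12)
= 87.9625 · e^0.067625 = 87.9625 × 1.069964 = £94.12

£94.12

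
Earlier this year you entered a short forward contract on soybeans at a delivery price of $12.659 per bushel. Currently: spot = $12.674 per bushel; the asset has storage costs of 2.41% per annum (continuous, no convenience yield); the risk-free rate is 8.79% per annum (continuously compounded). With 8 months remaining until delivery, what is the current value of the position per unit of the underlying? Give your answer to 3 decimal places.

-$0.941 per bushel

Current fair forward for the remaining 8 months: F = S·e^((r + u)·T), (r + u) = 0.0879 + 0.0241 = 0.1120
F = 12.674 · e^(0.1120 × 8/12) = 12.674 × 1.077525 = 13.6566
Value of long forward = (F − K)·e^(−rT) = (13.6566 − 12.659) · e^(−0.0879·8/12)
= 0.9976 × 0.943084 = 0.941
Short position value = −(long value) = -$0.941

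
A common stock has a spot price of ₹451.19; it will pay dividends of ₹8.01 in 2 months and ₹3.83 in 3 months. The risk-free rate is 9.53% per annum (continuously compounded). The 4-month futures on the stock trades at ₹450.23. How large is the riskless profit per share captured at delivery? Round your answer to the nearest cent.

PV(dividends) I = 8.01·e^(−0.0953·2/12) + 3.83·e^(−0.0953·3/12) = 11.6236
Fair futures F* = (S − I)·e^(rT) = (451.19 − 11.6236)·e^0.031767 = 439.5664 × 1.032277 = 453.7543
Market ₹450.23 < fair 453.7543: forward underpriced → reverse cash-and-carry (short the stock, invest proceeds at r, pay the dividends, go long the forward).
Profit at T = |F_mkt − F*| = |450.23 − 453.7543| = ₹3.52 per share

₹3.52 per share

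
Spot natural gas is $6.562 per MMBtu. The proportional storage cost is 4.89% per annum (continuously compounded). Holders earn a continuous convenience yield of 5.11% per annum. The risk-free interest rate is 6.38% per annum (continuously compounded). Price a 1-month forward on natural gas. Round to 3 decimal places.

Net carry = r + u − y = 0.0638 + 0.0489 − 0.0511 = 0.0616
F = S·e^((r+u−y)T) = 6.562 · e^(0.0616 × 1/12) = 6.562 · e^0.005133
= 6.562 × 1.005146 = $6.596 per MMBtu

$6.596 per MMBtu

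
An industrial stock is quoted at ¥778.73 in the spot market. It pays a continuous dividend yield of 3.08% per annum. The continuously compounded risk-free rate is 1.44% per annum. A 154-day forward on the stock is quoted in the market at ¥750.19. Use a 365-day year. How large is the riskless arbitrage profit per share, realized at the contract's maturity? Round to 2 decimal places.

¥23.17 per share

Fair forward: F* = S·e^(carry·T), with carry = (r − q) = 0.0144 − 0.0308 = -0.0164
F* = 778.73 · e^(-0.0164 × 154/365) = 778.73 · e^-0.006919 = 778.73 × 0.993105 = ¥773.3607
Market ¥750.19 < fair ¥773.3607: forward underpriced → reverse cash-and-carry (short spot, go long the forward).
At maturity, profit = |F_mkt − F*| = |750.19 − 773.3607| = ¥23.17 per share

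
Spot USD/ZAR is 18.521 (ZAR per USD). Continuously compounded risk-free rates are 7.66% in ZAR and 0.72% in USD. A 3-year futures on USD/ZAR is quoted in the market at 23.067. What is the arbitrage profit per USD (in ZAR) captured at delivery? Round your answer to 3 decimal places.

Fair futures: F* = S·e^(carry·T), with carry = (r_ZAR − r_USD) = 0.0766 − 0.0072 = 0.0694
F* = 18.521 · e^(0.0694 × 3) = 18.521 · e^0.208200 = 18.521 × 1.231459 = 22.8079
Market 23.067 > fair 22.8079: forward overpriced → cash-and-carry (buy spot, short the forward).
At maturity, profit = |F_mkt − F*| = |23.067 − 22.8079| = 0.259 per USD (in ZAR)

0.259 per USD (in ZAR)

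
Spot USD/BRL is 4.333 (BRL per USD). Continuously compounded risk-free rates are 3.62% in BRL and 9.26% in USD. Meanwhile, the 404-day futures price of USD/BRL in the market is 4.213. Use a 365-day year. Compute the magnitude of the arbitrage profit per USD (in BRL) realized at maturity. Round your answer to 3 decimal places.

0.142 per USD (in BRL)

Fair futures: F* = S·e^(carry·T), with carry = (r_BRL − r_USD) = 0.0362 − 0.0926 = -0.0564
F* = 4.333 · e^(-0.0564 × 404/365) = 4.333 · e^-0.062426 = 4.333 × 0.939483 = 4.0708
Market 4.213 > fair 4.0708: forward overpriced → cash-and-carry (buy spot, short the forward).
At maturity, profit = |F_mkt − F*| = |4.213 − 4.0708| = 0.142 per USD (in BRL)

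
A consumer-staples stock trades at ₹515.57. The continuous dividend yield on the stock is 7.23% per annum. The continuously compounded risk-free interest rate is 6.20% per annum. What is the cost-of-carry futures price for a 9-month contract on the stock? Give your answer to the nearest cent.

F = S·e^((r − q)T) = 515.57 · e^((0.0620 − 0.0723) × 9/12)
= 515.57 · e^-0.007725 = 515.57 × 0.992305
F = ₹511.60

₹511.60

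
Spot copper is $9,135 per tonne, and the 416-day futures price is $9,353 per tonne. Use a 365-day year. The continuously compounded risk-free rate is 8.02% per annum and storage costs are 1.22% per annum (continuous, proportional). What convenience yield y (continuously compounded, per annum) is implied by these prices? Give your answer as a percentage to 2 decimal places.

7.17%

F = S·e^((r+u−y)T) ⇒ (r+u−y) = ln(F/S)/T
ln(9353/9135) = 0.023584; /T ⇒ 0.020693
y = r + u − ln(F/S)/T = 0.0802 + 0.0122 − 0.020693 = 0.071707
y = 7.17%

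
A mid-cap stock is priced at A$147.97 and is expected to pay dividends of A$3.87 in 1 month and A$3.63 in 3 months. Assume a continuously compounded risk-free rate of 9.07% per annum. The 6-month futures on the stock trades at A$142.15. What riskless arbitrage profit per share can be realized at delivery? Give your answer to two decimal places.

PV(dividends) I = 3.87·e^(−0.0907·1/12) + 3.63·e^(−0.0907·3/12) = 7.3895
Fair futures F* = (S − I)·e^(rT) = (147.97 − 7.3895)·e^0.045350 = 140.5805 × 1.046394 = 147.1026
Market A$142.15 < fair 147.1026: forward underpriced → reverse cash-and-carry (short the stock, invest proceeds at r, pay the dividends, go long the forward).
Profit at T = |F_mkt − F*| = |142.15 − 147.1026| = A$4.95 per share

A$4.95 per share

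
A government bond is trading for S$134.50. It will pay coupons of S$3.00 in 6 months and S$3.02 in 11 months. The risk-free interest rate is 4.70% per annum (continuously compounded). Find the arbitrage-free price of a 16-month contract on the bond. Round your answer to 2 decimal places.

PV(coupons) I = 3.00·e^(−0.0470·6/12) + 3.02·e^(−0.0470·11/12)
I = 2.9303 + 2.8927 = 5.8230
F = (S − I)·e^(rT) = (134.50 − 5.8230) · e^(0.0470·16/12)
= 128.6770 · e^0.062667 = 128.6770 × 1.064672 = S$137.00

S$137.00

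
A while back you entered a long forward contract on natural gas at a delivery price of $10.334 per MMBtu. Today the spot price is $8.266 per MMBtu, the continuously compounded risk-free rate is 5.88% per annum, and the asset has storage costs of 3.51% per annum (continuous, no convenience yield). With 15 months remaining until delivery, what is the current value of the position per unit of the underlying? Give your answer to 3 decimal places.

-$0.965 per MMBtu

Current fair forward for the remaining 15 months: F = S·e^((r + u)·T), (r + u) = 0.0588 + 0.0351 = 0.0939
F = 8.266 · e^(0.0939 × 15/12) = 8.266 × 1.124541 = 9.2955
Value of long forward = (F − K)·e^(−rT) = (9.2955 − 10.334) · e^(−0.0588·15/12)
= -1.0385 × 0.929136 = -0.965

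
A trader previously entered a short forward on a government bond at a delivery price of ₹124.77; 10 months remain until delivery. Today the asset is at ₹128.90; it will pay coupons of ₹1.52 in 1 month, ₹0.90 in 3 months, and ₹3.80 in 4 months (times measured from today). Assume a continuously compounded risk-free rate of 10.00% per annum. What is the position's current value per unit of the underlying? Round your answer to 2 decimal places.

PV(remaining coupons) I = 1.52·e^(−0.1000·1/12) + 0.90·e^(−0.1000·3/12) + 3.80·e^(−0.1000·4/12) = 6.0606
Current forward F = (S − I)·e^(rT) = (128.90 − 6.0606)·e^(0.1000·10/12) = 122.8394 × 1.086904 = 133.5146
Value (long) = (F − K)·e^(−rT) = (133.5146 − 124.77) × 0.920044 = 8.0454
Short position value = −(long value) = -₹8.05

-₹8.05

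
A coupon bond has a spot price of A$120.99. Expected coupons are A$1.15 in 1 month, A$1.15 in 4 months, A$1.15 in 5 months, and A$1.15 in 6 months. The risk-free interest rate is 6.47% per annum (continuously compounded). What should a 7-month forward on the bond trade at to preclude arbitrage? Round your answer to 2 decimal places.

PV(coupons) I = 1.15·e^(−0.0647·1/12) + 1.15·e^(−0.0647·4/12) + 1.15·e^(−0.0647·5/12) + 1.15·e^(−0.0647·6/12)
I = 1.1438 + 1.1255 + 1.1194 + 1.1134 = 4.5021
F = (S − I)·e^(rT) = (120.99 − 4.5021) · e^(0.0647·7/12)
= 116.4879 · e^0.037742 = 116.4879 × 1.038463 = A$120.97

A$120.97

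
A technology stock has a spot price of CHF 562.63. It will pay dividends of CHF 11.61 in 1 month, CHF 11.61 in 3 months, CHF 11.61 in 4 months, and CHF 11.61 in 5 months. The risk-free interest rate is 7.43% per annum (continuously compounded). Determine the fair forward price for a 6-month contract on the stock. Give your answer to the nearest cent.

CHF 536.69

PV(dividends) I = 11.61·e^(−0.0743·1/12) + 11.61·e^(−0.0743·3/12) + 11.61·e^(−0.0743·4/12) + 11.61·e^(−0.0743·5/12)
I = 11.5383 + 11.3963 + 11.3260 + 11.2561 = 45.5167
F = (S − I)·e^(rT) = (562.63 − 45.5167) · e^(0.0743·6/12)
= 517.1133 · e^0.037150 = 517.1133 × 1.037849 = CHF 536.69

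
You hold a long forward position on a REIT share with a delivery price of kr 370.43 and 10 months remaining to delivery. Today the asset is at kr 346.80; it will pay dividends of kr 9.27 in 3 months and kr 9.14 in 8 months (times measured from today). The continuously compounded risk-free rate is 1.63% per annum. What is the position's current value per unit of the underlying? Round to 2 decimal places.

PV(remaining dividends) I = 9.27·e^(−0.0163·3/12) + 9.14·e^(−0.0163·8/12) = 18.2735
Current forward F = (S − I)·e^(rT) = (346.80 − 18.2735)·e^(0.0163·10/12) = 328.5265 × 1.013676 = 333.0194
Value (long) = (F − K)·e^(−rT) = (333.0194 − 370.43) × 0.986509 = -36.9059
Value = -kr 36.91

-kr 36.91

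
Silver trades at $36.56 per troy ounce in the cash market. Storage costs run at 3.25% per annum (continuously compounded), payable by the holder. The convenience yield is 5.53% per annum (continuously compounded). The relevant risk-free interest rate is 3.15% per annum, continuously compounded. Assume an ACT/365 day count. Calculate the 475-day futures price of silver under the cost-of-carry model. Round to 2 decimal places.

Net carry = r + u − y = 0.0315 + 0.0325 − 0.0553 = 0.0087
F = S·e^((r+u−y)T) = 36.56 · e^(0.0087 × 475/365) = 36.56 · e^0.011322
= 36.56 × 1.011386 = $36.98 per troy ounce

$36.98 per troy ounce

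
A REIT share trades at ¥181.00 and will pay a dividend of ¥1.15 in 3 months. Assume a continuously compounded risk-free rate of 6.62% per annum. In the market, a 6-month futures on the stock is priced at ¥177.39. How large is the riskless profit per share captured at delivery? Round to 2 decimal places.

PV(dividends) I = 1.15·e^(−0.0662·3/12) = 1.1311
Fair futures F* = (S − I)·e^(rT) = (181.00 − 1.1311)·e^0.033100 = 179.8689 × 1.033654 = 185.9222
Market ¥177.39 < fair 185.9222: forward underpriced → reverse cash-and-carry (short the stock, invest proceeds at r, pay the dividends, go long the forward).
Profit at T = |F_mkt − F*| = |177.39 − 185.9222| = ¥8.53 per share

¥8.53 per share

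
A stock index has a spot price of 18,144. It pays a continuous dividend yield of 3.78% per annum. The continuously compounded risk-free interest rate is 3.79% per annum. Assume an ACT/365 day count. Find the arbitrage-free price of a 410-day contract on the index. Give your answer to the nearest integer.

F = S·e^((r − q)T) = 18144 · e^((0.0379 − 0.0378) × 410/365)
= 18144 · e^0.000112 = 18144 × 1.000112
F = 18,146

18,146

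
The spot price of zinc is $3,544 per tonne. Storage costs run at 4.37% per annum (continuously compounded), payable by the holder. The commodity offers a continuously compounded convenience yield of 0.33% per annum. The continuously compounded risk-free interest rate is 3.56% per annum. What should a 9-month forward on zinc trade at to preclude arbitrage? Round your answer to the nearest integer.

$3,752 per tonne

Net carry = r + u − y = 0.0356 + 0.0437 − 0.0033 = 0.0760
F = S·e^((r+u−y)T) = 3544 · e^(0.0760 × 9/12) = 3544 · e^0.057000
= 3544 × 1.058656 = $3,752 per tonne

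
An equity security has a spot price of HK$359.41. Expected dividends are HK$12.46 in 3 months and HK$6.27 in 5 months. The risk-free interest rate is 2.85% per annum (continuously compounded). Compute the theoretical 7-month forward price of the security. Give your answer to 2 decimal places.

PV(dividends) I = 12.46·e^(−0.0285·3/12) + 6.27·e^(−0.0285·5/12)
I = 12.3715 + 6.1960 = 18.5675
F = (S − I)·e^(rT) = (359.41 − 18.5675) · e^(0.0285·7/12)
= 340.8425 · e^0.016625 = 340.8425 × 1.016764 = HK$346.56

HK$346.56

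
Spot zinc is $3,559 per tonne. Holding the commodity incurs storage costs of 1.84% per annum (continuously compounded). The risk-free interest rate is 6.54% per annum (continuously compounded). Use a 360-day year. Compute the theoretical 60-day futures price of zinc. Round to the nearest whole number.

Net carry = r + u − y = 0.0654 + 0.0184 − 0.0000 = 0.0838
F = S·e^((r+u−y)T) = 3559 · e^(0.0838 × 60/360) = 3559 · e^0.013967
= 3559 × 1.014065 = $3,609 per tonne

$3,609 per tonne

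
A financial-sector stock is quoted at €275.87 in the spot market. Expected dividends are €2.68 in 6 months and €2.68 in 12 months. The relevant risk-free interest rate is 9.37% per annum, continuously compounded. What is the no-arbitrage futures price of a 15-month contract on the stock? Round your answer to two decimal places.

€304.53

PV(dividends) I = 2.68·e^(−0.0937·6/12) + 2.68·e^(−0.0937·12/12)
I = 2.5573 + 2.4403 = 4.9976
F = (S − I)·e^(rT) = (275.87 − 4.9976) · e^(0.0937·15/12)
= 270.8724 · e^0.117125 = 270.8724 × 1.124260 = €304.53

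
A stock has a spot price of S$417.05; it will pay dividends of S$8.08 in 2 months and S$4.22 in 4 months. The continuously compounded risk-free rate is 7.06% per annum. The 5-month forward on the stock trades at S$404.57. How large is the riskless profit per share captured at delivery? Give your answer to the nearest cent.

S$12.46 per share

PV(dividends) I = 8.08·e^(−0.0706·2/12) + 4.22·e^(−0.0706·4/12) = 12.1073
Fair forward F* = (S − I)·e^(rT) = (417.05 − 12.1073)·e^0.029417 = 404.9427 × 1.029854 = 417.0319
Market S$404.57 < fair 417.0319: forward underpriced → reverse cash-and-carry (short the stock, invest proceeds at r, pay the dividends, go long the forward).
Profit at T = |F_mkt − F*| = |404.57 − 417.0319| = S$12.46 per share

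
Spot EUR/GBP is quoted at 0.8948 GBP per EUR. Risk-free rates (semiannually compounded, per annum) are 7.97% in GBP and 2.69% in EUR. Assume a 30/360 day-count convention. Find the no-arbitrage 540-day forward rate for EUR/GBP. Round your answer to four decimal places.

By covered interest parity, F = S · (1+r_GBP/2)^(2T) / (1+r_EUR/2)^(2T)
= 0.8948 × 1.124377 / 1.040895 = 0.8948 × 1.080202
F = 0.9666 GBP per EUR

0.9666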